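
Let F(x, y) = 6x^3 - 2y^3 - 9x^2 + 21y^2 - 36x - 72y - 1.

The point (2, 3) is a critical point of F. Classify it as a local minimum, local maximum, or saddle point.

local minimum

The mixed partial ∂²F/∂x∂y is 0, so the Hessian at any point is diag(F_xx, F_yy) = diag(18(2x - 1), 6(-2y + 7)).
At (2, 3): H = diag(54, 6).
Both eigenvalues are positive, so H is positive definite: a local minimum.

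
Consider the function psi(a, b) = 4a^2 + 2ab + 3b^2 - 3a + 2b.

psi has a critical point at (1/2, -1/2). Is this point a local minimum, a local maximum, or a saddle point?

The Hessian of psi is constant: H = [[8, 2], [2, 6]].
det(H) = 8·6 − 2² = 44.
det(H) > 0 and tr(H) = 14 > 0, so H is positive definite and the point is a local minimum.

local minimum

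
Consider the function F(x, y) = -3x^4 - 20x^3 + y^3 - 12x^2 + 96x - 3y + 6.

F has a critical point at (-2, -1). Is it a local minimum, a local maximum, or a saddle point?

The mixed partial ∂²F/∂x∂y is 0, so the Hessian at any point is diag(F_xx, F_yy) = diag(-12(3x^2 + 10x + 2), 6y).
At (-2, -1): H = diag(72, -6).
The eigenvalues have opposite signs, so H is indefinite: a saddle point.

saddle point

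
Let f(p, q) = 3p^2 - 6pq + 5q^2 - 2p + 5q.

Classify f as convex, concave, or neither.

convex

f is quadratic, so its Hessian is the constant matrix H = [[6, -6], [-6, 10]].
det(H) = 24, tr(H) = 16.
det(H) > 0 and tr(H) > 0, so H is positive definite everywhere: convex.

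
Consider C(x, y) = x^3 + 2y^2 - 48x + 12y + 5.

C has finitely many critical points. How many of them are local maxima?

0

C separates as a function of x plus a function of y, so ∇C=0 decouples.
∂C/∂x = 3(x - 4)(x + 4) = 0 at x ∈ {-4, 4}; ∂C/∂y = 4(y + 3) = 0 at y ∈ {-3}.
The Hessian is diagonal: diag(C_xx, C_yy). Second derivatives: C_xx(-4)=-24, C_xx(4)=24; C_yy(-3)=4.
Local maxima occur where both diagonal entries negative: none. Count: 0.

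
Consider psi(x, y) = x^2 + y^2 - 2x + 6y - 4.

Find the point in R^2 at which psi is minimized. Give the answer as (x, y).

(1, -3)

psi(x,y) separates as P(x) + Q(y) − 4, so its minimum is min P + min Q − 4.
P'(x) = 2x - 2 vanishes at x ∈ {1}; Q'(y) = 2y + 6 vanishes at y ∈ {-3}.
Local minima of P (where P''>0): P(1)=-1. Local minima of Q: Q(-3)=-9.
So the global minimum of psi is P(1) + Q(-3) − 4 = -1 − 9 − 4 = -14, attained at (1, -3).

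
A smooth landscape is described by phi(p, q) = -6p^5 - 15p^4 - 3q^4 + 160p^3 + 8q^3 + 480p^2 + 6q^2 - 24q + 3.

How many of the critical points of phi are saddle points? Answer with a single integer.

6

phi separates as a function of p plus a function of q, so ∇phi=0 decouples.
∂phi/∂p = -30p(p - 4)(p + 2)(p + 4) = 0 at p ∈ {-4, -2, 0, 4}; ∂phi/∂q = -12(q - 2)(q - 1)(q + 1) = 0 at q ∈ {-1, 1, 2}.
The Hessian is diagonal: diag(phi_pp, phi_qq). Second derivatives: phi_pp(-4)=1920, phi_pp(-2)=-720, phi_pp(0)=960, phi_pp(4)=-5760; phi_qq(-1)=-72, phi_qq(1)=24, phi_qq(2)=-36.
Saddle points occur where the two diagonal entries have opposite signs: (-4, -1), (-4, 2), (-2, 1), (0, -1), (0, 2), (4, 1). Count: 6.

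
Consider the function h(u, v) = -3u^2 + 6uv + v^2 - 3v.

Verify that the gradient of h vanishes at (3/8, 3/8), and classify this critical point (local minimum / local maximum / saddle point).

saddle point

∇h = (-6u + 6v, 6u + 2v - 3); substituting (3/8, 3/8) gives ∇h = (0, 0), so (3/8, 3/8) is indeed a critical point.
The Hessian of h is constant: H = [[-6, 6], [6, 2]].
det(H) = (-6)·2 − 6² = -48.
Since det(H) < 0, H is indefinite and the critical point is a saddle point.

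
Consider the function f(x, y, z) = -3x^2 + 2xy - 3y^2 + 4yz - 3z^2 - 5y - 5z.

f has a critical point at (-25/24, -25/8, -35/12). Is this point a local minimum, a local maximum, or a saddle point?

The Hessian is constant: H = [[-6, 2, 0], [2, -6, 4], [0, 4, -6]].
Leading principal minors: Δ₁ = -6, Δ₂ = 32, Δ₃ = -96.
The minors alternate sign starting negative (−, +, −), so H is negative definite: a local maximum.

local maximum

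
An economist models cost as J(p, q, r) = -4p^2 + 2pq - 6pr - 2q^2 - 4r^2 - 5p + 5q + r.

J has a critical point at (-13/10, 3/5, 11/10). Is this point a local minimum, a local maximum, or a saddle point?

local maximum

The Hessian is constant: H = [[-8, 2, -6], [2, -4, 0], [-6, 0, -8]].
Leading principal minors: Δ₁ = -8, Δ₂ = 28, Δ₃ = -80.
The minors alternate sign starting negative (−, +, −), so H is negative definite: a local maximum.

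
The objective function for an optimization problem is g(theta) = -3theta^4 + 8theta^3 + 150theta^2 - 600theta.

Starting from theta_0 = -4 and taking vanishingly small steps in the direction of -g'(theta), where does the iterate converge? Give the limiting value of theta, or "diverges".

2

g'(theta) = -12(theta - 5)(theta - 2)(theta + 5), so g'(-4) = -648.
Gradient descent moves in the -g' direction, i.e. theta is increasing.
The nearest critical point in that direction is theta = 2, where g'' = 252 > 0 (a local minimum). The iterate converges there.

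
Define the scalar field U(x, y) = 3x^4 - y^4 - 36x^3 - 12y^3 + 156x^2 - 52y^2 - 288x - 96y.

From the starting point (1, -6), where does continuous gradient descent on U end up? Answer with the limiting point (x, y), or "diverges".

U is separable, so gradient descent decouples: x follows -∂U/∂x, y follows -∂U/∂y.
∂U/∂x = 12(x - 4)(x - 3)(x - 2); at x=1 this is -72, so x increases.
∂U/∂y = -4(y + 2)(y + 3)(y + 4); at y=-6 this is 96, so y decreases.
The y-coordinate has no critical point in that direction and runs off to infinity.

diverges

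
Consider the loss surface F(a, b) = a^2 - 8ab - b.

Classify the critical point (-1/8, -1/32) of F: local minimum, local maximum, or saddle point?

The Hessian of F is constant: H = [[2, -8], [-8, 0]].
det(H) = 2·0 − (-8)² = -64.
Since det(H) < 0, H is indefinite and the critical point is a saddle point.

saddle point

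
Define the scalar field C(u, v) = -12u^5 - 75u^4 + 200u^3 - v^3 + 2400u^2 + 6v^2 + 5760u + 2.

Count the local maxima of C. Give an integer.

2

C separates as a function of u plus a function of v, so ∇C=0 decouples.
∂C/∂u = -60(u - 4)(u + 2)(u + 3)(u + 4) = 0 at u ∈ {-4, -3, -2, 4}; ∂C/∂v = -3v(v - 4) = 0 at v ∈ {0, 4}.
The Hessian is diagonal: diag(C_uu, C_vv). Second derivatives: C_uu(-4)=960, C_uu(-3)=-420, C_uu(-2)=720, C_uu(4)=-20160; C_vv(0)=12, C_vv(4)=-12.
Local maxima occur where both diagonal entries negative: (-3, 4), (4, 4). Count: 2.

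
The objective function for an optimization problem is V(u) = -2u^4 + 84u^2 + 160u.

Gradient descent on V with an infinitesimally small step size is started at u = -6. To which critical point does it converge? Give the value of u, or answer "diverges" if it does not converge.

diverges

V'(u) = -8(u - 5)(u + 1)(u + 4), so V'(-6) = 880.
Gradient descent moves in the -V' direction, i.e. u is decreasing.
There is no critical point below u=-6, and V' keeps the same sign, so the iterate runs off to −∞.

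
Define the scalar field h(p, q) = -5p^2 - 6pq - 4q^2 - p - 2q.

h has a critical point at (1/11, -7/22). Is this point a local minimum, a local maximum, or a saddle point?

The Hessian of h is constant: H = [[-10, -6], [-6, -8]].
det(H) = (-10)·(-8) − (-6)² = 44.
det(H) > 0 and tr(H) = -18 < 0, so H is negative definite and the point is a local maximum.

local maximum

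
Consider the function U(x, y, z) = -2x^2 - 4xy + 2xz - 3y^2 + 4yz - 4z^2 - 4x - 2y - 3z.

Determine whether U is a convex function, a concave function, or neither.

concave

U is quadratic, so its Hessian is the constant matrix H = [[-4, -4, 2], [-4, -6, 4], [2, 4, -8]].
Leading principal minors: -4, 8, -40.
Signs alternate −, +, − ⇒ H ≺ 0 ⇒ concave.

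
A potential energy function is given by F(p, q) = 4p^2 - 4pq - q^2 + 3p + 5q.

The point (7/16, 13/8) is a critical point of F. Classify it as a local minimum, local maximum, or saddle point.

saddle point

The Hessian of F is constant: H = [[8, -4], [-4, -2]].
det(H) = 8·(-2) − (-4)² = -32.
Since det(H) < 0, H is indefinite and the critical point is a saddle point.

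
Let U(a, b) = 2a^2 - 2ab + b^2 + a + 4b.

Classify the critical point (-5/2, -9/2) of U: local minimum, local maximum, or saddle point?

local minimum

The Hessian of U is constant: H = [[4, -2], [-2, 2]].
det(H) = 4·2 − (-2)² = 4.
det(H) > 0 and tr(H) = 6 > 0, so H is positive definite and the point is a local minimum.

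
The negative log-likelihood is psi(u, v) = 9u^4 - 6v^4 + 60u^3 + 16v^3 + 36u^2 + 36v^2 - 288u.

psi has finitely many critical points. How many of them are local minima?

psi separates as a function of u plus a function of v, so ∇psi=0 decouples.
∂psi/∂u = 36(u - 1)(u + 2)(u + 4) = 0 at u ∈ {-4, -2, 1}; ∂psi/∂v = -24v(v - 3)(v + 1) = 0 at v ∈ {-1, 0, 3}.
The Hessian is diagonal: diag(psi_uu, psi_vv). Second derivatives: psi_uu(-4)=360, psi_uu(-2)=-216, psi_uu(1)=540; psi_vv(-1)=-96, psi_vv(0)=72, psi_vv(3)=-288.
Local minima occur where both diagonal entries positive: (-4, 0), (1, 0). Count: 2.

2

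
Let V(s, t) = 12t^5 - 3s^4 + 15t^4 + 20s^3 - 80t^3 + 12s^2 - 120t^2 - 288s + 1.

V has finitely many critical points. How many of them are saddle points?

V separates as a function of s plus a function of t, so ∇V=0 decouples.
∂V/∂s = -12(s - 4)(s - 3)(s + 2) = 0 at s ∈ {-2, 3, 4}; ∂V/∂t = 60t(t - 2)(t + 1)(t + 2) = 0 at t ∈ {-2, -1, 0, 2}.
The Hessian is diagonal: diag(V_ss, V_tt). Second derivatives: V_ss(-2)=-360, V_ss(3)=60, V_ss(4)=-72; V_tt(-2)=-480, V_tt(-1)=180, V_tt(0)=-240, V_tt(2)=1440.
Saddle points occur where the two diagonal entries have opposite signs: (-2, -1), (-2, 2), (3, -2), (3, 0), (4, -1), (4, 2). Count: 6.

6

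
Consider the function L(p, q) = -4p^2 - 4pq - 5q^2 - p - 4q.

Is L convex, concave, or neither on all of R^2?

concave

L is quadratic, so its Hessian is the constant matrix H = [[-8, -4], [-4, -10]].
det(H) = 64, tr(H) = -18.
det(H) > 0 and tr(H) < 0, so H is negative definite everywhere: concave.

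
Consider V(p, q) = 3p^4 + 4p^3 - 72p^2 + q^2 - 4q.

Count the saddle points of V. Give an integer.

V separates as a function of p plus a function of q, so ∇V=0 decouples.
∂V/∂p = 12p(p - 3)(p + 4) = 0 at p ∈ {-4, 0, 3}; ∂V/∂q = 2(q - 2) = 0 at q ∈ {2}.
The Hessian is diagonal: diag(V_pp, V_qq). Second derivatives: V_pp(-4)=336, V_pp(0)=-144, V_pp(3)=252; V_qq(2)=2.
Saddle points occur where the two diagonal entries have opposite signs: (0, 2). Count: 1.

1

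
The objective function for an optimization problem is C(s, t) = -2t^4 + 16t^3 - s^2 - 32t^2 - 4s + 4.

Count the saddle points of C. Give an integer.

1

C separates as a function of s plus a function of t, so ∇C=0 decouples.
∂C/∂s = -2(s + 2) = 0 at s ∈ {-2}; ∂C/∂t = -8t(t - 4)(t - 2) = 0 at t ∈ {0, 2, 4}.
The Hessian is diagonal: diag(C_ss, C_tt). Second derivatives: C_ss(-2)=-2; C_tt(0)=-64, C_tt(2)=32, C_tt(4)=-64.
Saddle points occur where the two diagonal entries have opposite signs: (-2, 2). Count: 1.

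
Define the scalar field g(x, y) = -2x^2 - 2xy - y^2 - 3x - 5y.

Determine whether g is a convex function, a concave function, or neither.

g is quadratic, so its Hessian is the constant matrix H = [[-4, -2], [-2, -2]].
det(H) = 4, tr(H) = -6.
det(H) > 0 and tr(H) < 0, so H is negative definite everywhere: concave.

concave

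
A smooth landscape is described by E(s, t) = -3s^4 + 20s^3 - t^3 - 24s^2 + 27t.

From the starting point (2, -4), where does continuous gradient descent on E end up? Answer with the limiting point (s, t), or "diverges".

(1, -3)

E is separable, so gradient descent decouples: s follows -∂E/∂s, t follows -∂E/∂t.
∂E/∂s = -12s(s - 4)(s - 1); at s=2 this is 48, so s decreases.
∂E/∂t = -3(t - 3)(t + 3); at t=-4 this is -21, so t increases.
s converges to its nearest critical value 1 (a local min of the s-part); t converges to -3. The iterate converges to (1, -3).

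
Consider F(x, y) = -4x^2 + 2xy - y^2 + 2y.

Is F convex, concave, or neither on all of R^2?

F is quadratic, so its Hessian is the constant matrix H = [[-8, 2], [2, -2]].
det(H) = 12, tr(H) = -10.
det(H) > 0 and tr(H) < 0, so H is negative definite everywhere: concave.

concave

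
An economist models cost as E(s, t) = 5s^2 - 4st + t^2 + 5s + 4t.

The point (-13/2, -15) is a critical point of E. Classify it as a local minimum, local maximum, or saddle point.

The Hessian of E is constant: H = [[10, -4], [-4, 2]].
det(H) = 10·2 − (-4)² = 4.
det(H) > 0 and tr(H) = 12 > 0, so H is positive definite and the point is a local minimum.

local minimum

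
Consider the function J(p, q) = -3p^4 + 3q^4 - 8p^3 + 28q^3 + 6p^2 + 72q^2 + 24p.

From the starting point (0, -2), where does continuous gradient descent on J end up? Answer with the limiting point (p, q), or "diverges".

(-1, 0)

J is separable, so gradient descent decouples: p follows -∂J/∂p, q follows -∂J/∂q.
∂J/∂p = -12(p - 1)(p + 1)(p + 2); at p=0 this is 24, so p decreases.
∂J/∂q = 12q(q + 3)(q + 4); at q=-2 this is -48, so q increases.
p converges to its nearest critical value -1 (a local min of the p-part); q converges to 0. The iterate converges to (-1, 0).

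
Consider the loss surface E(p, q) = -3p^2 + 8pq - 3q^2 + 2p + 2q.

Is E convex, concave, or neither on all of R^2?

E is quadratic, so its Hessian is the constant matrix H = [[-6, 8], [8, -6]].
det(H) = -28, tr(H) = -12.
det(H) < 0, so H is indefinite: neither convex nor concave.

neither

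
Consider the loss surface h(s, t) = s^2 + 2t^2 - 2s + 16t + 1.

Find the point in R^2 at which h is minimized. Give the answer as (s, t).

h(s,t) separates as P(s) + Q(t) + 1, so its minimum is min P + min Q + 1.
P'(s) = 2s - 2 vanishes at s ∈ {1}; Q'(t) = 4(t + 4) vanishes at t ∈ {-4}.
Local minima of P (where P''>0): P(1)=-1. Local minima of Q: Q(-4)=-32.
So the global minimum of h is P(1) + Q(-4) + 1 = -1 − 32 + 1 = -32, attained at (1, -4).

(1, -4)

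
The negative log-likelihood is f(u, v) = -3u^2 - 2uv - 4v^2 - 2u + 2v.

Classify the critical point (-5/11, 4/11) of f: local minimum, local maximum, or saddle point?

The Hessian of f is constant: H = [[-6, -2], [-2, -8]].
det(H) = (-6)·(-8) − (-2)² = 44.
det(H) > 0 and tr(H) = -14 < 0, so H is negative definite and the point is a local maximum.

local maximum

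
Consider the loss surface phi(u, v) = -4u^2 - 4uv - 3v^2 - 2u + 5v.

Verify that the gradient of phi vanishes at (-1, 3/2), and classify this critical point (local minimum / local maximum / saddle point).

local maximum

∇phi = (-8u - 4v - 2, -4u - 6v + 5); substituting (-1, 3/2) gives ∇phi = (0, 0), so (-1, 3/2) is indeed a critical point.
The Hessian of phi is constant: H = [[-8, -4], [-4, -6]].
det(H) = (-8)·(-6) − (-4)² = 32.
det(H) > 0 and tr(H) = -14 < 0, so H is negative definite and the point is a local maximum.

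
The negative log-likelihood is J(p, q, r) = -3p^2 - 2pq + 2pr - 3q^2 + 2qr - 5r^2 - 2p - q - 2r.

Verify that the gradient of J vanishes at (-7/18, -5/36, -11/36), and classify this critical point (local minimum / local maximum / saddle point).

local maximum

∇J = (-6p - 2q + 2r - 2, -2p - 6q + 2r - 1, 2p + 2q - 10r - 2); substituting (-7/18, -5/36, -11/36) gives ∇J = (0, 0, 0), so (-7/18, -5/36, -11/36) is indeed a critical point.
The Hessian is constant: H = [[-6, -2, 2], [-2, -6, 2], [2, 2, -10]].
Leading principal minors: Δ₁ = -6, Δ₂ = 32, Δ₃ = -288.
The minors alternate sign starting negative (−, +, −), so H is negative definite: a local maximum.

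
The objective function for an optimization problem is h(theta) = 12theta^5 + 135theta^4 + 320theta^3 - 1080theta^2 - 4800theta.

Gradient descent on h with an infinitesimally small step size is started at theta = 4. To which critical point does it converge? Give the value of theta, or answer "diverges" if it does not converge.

h'(theta) = 60(theta - 2)(theta + 2)(theta + 4)(theta + 5), so h'(4) = 51840.
Gradient descent moves in the -h' direction, i.e. theta is decreasing.
The nearest critical point in that direction is theta = 2, where h'' = 10080 > 0 (a local minimum). The iterate converges there.

2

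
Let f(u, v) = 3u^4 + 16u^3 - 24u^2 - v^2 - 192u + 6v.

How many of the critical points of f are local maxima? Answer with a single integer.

f separates as a function of u plus a function of v, so ∇f=0 decouples.
∂f/∂u = 12(u - 2)(u + 2)(u + 4) = 0 at u ∈ {-4, -2, 2}; ∂f/∂v = -2(v - 3) = 0 at v ∈ {3}.
The Hessian is diagonal: diag(f_uu, f_vv). Second derivatives: f_uu(-4)=144, f_uu(-2)=-96, f_uu(2)=288; f_vv(3)=-2.
Local maxima occur where both diagonal entries negative: (-2, 3). Count: 1.

1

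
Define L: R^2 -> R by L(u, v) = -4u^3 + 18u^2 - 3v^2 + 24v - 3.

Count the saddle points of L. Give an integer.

L separates as a function of u plus a function of v, so ∇L=0 decouples.
∂L/∂u = -12u(u - 3) = 0 at u ∈ {0, 3}; ∂L/∂v = -6(v - 4) = 0 at v ∈ {4}.
The Hessian is diagonal: diag(L_uu, L_vv). Second derivatives: L_uu(0)=36, L_uu(3)=-36; L_vv(4)=-6.
Saddle points occur where the two diagonal entries have opposite signs: (0, 4). Count: 1.

1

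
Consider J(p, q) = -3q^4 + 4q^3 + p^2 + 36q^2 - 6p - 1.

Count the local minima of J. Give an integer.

1

J separates as a function of p plus a function of q, so ∇J=0 decouples.
∂J/∂p = 2(p - 3) = 0 at p ∈ {3}; ∂J/∂q = -12q(q - 3)(q + 2) = 0 at q ∈ {-2, 0, 3}.
The Hessian is diagonal: diag(J_pp, J_qq). Second derivatives: J_pp(3)=2; J_qq(-2)=-120, J_qq(0)=72, J_qq(3)=-180.
Local minima occur where both diagonal entries positive: (3, 0). Count: 1.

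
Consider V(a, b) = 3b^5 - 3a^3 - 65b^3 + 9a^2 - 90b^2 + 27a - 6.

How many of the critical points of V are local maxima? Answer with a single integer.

V separates as a function of a plus a function of b, so ∇V=0 decouples.
∂V/∂a = -9(a - 3)(a + 1) = 0 at a ∈ {-1, 3}; ∂V/∂b = 15b(b - 4)(b + 1)(b + 3) = 0 at b ∈ {-3, -1, 0, 4}.
The Hessian is diagonal: diag(V_aa, V_bb). Second derivatives: V_aa(-1)=36, V_aa(3)=-36; V_bb(-3)=-630, V_bb(-1)=150, V_bb(0)=-180, V_bb(4)=2100.
Local maxima occur where both diagonal entries negative: (3, -3), (3, 0). Count: 2.

2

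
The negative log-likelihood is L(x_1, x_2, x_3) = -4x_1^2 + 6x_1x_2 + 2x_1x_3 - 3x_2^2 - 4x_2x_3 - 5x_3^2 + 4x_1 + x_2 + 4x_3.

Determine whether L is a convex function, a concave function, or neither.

L is quadratic, so its Hessian is the constant matrix H = [[-8, 6, 2], [6, -6, -4], [2, -4, -10]].
Leading principal minors: -8, 12, -64.
Signs alternate −, +, − ⇒ H ≺ 0 ⇒ concave.

concave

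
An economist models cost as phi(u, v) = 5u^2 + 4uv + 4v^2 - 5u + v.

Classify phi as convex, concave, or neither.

phi is quadratic, so its Hessian is the constant matrix H = [[10, 4], [4, 8]].
det(H) = 64, tr(H) = 18.
det(H) > 0 and tr(H) > 0, so H is positive definite everywhere: convex.

convex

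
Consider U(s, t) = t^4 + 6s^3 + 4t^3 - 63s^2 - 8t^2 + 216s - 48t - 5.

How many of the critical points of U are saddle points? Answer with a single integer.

U separates as a function of s plus a function of t, so ∇U=0 decouples.
∂U/∂s = 18(s - 4)(s - 3) = 0 at s ∈ {3, 4}; ∂U/∂t = 4(t - 2)(t + 2)(t + 3) = 0 at t ∈ {-3, -2, 2}.
The Hessian is diagonal: diag(U_ss, U_tt). Second derivatives: U_ss(3)=-18, U_ss(4)=18; U_tt(-3)=20, U_tt(-2)=-16, U_tt(2)=80.
Saddle points occur where the two diagonal entries have opposite signs: (3, -3), (3, 2), (4, -2). Count: 3.

3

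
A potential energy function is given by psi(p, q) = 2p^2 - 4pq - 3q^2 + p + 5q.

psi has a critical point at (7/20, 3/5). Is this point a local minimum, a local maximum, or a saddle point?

saddle point

The Hessian of psi is constant: H = [[4, -4], [-4, -6]].
det(H) = 4·(-6) − (-4)² = -40.
Since det(H) < 0, H is indefinite and the critical point is a saddle point.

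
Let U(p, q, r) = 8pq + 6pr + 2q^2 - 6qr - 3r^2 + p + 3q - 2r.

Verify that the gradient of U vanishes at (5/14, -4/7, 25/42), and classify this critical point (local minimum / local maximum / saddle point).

saddle point

∇U = (8q + 6r + 1, 8p + 4q - 6r + 3, 6p - 6q - 6r - 2); substituting (5/14, -4/7, 25/42) gives ∇U = (0, 0, 0), so (5/14, -4/7, 25/42) is indeed a critical point.
The Hessian is constant: H = [[0, 8, 6], [8, 4, -6], [6, -6, -6]].
Leading principal minors: Δ₁ = 0, Δ₂ = -64, Δ₃ = -336.
The minors fit neither the all-positive nor the alternating-sign pattern, so H is indefinite: a saddle point.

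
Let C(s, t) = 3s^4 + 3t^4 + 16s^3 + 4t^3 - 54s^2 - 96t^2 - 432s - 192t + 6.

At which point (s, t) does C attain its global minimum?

C(s,t) separates as P(s) + Q(t) + 6, so its minimum is min P + min Q + 6.
P'(s) = 12(s - 3)(s + 3)(s + 4) vanishes at s ∈ {-4, -3, 3}; Q'(t) = 12(t - 4)(t + 1)(t + 4) vanishes at t ∈ {-4, -1, 4}.
Local minima of P (where P''>0): P(-4)=608, P(3)=-1107. Local minima of Q: Q(-4)=-256, Q(4)=-1280.
So the global minimum of C is P(3) + Q(4) + 6 = -1107 − 1280 + 6 = -2381, attained at (3, 4).

(3, 4)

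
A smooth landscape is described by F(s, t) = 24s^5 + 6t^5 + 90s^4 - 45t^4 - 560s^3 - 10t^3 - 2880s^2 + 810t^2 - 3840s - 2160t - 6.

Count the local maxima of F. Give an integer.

4

F separates as a function of s plus a function of t, so ∇F=0 decouples.
∂F/∂s = 120(s - 4)(s + 1)(s + 2)(s + 4) = 0 at s ∈ {-4, -2, -1, 4}; ∂F/∂t = 30(t - 4)(t - 3)(t - 2)(t + 3) = 0 at t ∈ {-3, 2, 3, 4}.
The Hessian is diagonal: diag(F_ss, F_tt). Second derivatives: F_ss(-4)=-5760, F_ss(-2)=1440, F_ss(-1)=-1800, F_ss(4)=28800; F_tt(-3)=-6300, F_tt(2)=300, F_tt(3)=-180, F_tt(4)=420.
Local maxima occur where both diagonal entries negative: (-4, -3), (-4, 3), (-1, -3), (-1, 3). Count: 4.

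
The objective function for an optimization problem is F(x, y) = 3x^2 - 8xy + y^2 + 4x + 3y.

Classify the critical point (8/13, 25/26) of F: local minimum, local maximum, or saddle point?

The Hessian of F is constant: H = [[6, -8], [-8, 2]].
det(H) = 6·2 − (-8)² = -52.
Since det(H) < 0, H is indefinite and the critical point is a saddle point.

saddle point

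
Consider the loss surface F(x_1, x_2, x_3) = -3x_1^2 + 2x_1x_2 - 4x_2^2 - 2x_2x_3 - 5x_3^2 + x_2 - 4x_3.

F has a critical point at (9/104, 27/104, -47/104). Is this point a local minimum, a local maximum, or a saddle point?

local maximum

The Hessian is constant: H = [[-6, 2, 0], [2, -8, -2], [0, -2, -10]].
Leading principal minors: Δ₁ = -6, Δ₂ = 44, Δ₃ = -416.
The minors alternate sign starting negative (−, +, −), so H is negative definite: a local maximum.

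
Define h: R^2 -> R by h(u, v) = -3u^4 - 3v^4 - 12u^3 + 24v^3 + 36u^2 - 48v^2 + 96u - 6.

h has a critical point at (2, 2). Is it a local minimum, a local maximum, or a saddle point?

saddle point

The mixed partial ∂²h/∂u∂v is 0, so the Hessian at any point is diag(h_uu, h_vv) = diag(36(-u^2 - 2u + 2), 12(-3v^2 + 12v - 8)).
At (2, 2): H = diag(-216, 48).
The eigenvalues have opposite signs, so H is indefinite: a saddle point.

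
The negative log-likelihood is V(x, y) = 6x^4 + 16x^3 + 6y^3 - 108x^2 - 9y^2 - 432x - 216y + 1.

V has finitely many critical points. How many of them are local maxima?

V separates as a function of x plus a function of y, so ∇V=0 decouples.
∂V/∂x = 24(x - 3)(x + 2)(x + 3) = 0 at x ∈ {-3, -2, 3}; ∂V/∂y = 18(y - 4)(y + 3) = 0 at y ∈ {-3, 4}.
The Hessian is diagonal: diag(V_xx, V_yy). Second derivatives: V_xx(-3)=144, V_xx(-2)=-120, V_xx(3)=720; V_yy(-3)=-126, V_yy(4)=126.
Local maxima occur where both diagonal entries negative: (-2, -3). Count: 1.

1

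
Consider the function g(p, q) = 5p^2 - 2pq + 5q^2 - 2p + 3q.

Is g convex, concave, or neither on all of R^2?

g is quadratic, so its Hessian is the constant matrix H = [[10, -2], [-2, 10]].
det(H) = 96, tr(H) = 20.
det(H) > 0 and tr(H) > 0, so H is positive definite everywhere: convex.

convex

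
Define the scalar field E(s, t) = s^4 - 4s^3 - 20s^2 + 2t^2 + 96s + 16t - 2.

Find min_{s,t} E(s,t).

E(s,t) separates as P(s) + Q(t) − 2, so its minimum is min P + min Q − 2.
P'(s) = 4(s - 4)(s - 2)(s + 3) vanishes at s ∈ {-3, 2, 4}; Q'(t) = 4(t + 4) vanishes at t ∈ {-4}.
Local minima of P (where P''>0): P(-3)=-279, P(4)=64. Local minima of Q: Q(-4)=-32.
So the global minimum of E is P(-3) + Q(-4) − 2 = -279 − 32 − 2 = -313, attained at (-3, -4).

-313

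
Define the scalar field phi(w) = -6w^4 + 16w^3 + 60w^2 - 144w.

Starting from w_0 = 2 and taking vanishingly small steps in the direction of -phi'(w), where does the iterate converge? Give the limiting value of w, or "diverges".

phi'(w) = -24(w - 3)(w - 1)(w + 2), so phi'(2) = 96.
Gradient descent moves in the -phi' direction, i.e. w is decreasing.
The nearest critical point in that direction is w = 1, where phi'' = 144 > 0 (a local minimum). The iterate converges there.

1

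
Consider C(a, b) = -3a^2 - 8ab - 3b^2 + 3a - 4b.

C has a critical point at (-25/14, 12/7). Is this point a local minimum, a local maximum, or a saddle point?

The Hessian of C is constant: H = [[-6, -8], [-8, -6]].
det(H) = (-6)·(-6) − (-8)² = -28.
Since det(H) < 0, H is indefinite and the critical point is a saddle point.

saddle point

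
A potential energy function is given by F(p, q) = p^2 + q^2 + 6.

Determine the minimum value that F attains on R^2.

F(p,q) separates as A(p) + B(q) + 6, so its minimum is min A + min B + 6.
A'(p) = 2p vanishes at p ∈ {0}; B'(q) = 2q vanishes at q ∈ {0}.
Local minima of A (where A''>0): A(0)=0. Local minima of B: B(0)=0.
So the global minimum of F is A(0) + B(0) + 6 = 0 + 0 + 6 = 6, attained at (0, 0).

6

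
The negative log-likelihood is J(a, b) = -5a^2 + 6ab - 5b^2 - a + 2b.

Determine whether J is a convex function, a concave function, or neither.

J is quadratic, so its Hessian is the constant matrix H = [[-10, 6], [6, -10]].
det(H) = 64, tr(H) = -20.
det(H) > 0 and tr(H) < 0, so H is negative definite everywhere: concave.

concave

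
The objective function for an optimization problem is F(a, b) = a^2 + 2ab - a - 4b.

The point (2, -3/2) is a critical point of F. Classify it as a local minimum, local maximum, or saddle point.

saddle point

The Hessian of F is constant: H = [[2, 2], [2, 0]].
det(H) = 2·0 − 2² = -4.
Since det(H) < 0, H is indefinite and the critical point is a saddle point.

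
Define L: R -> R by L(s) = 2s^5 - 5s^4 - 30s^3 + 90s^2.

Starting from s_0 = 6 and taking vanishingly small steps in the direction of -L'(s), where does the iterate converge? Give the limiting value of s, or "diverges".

3

L'(s) = 10s(s - 3)(s - 2)(s + 3), so L'(6) = 6480.
Gradient descent moves in the -L' direction, i.e. s is decreasing.
The nearest critical point in that direction is s = 3, where L'' = 180 > 0 (a local minimum). The iterate converges there.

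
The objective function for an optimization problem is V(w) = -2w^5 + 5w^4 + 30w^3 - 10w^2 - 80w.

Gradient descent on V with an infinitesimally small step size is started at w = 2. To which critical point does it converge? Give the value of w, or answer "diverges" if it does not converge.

1

V'(w) = -10(w - 4)(w - 1)(w + 1)(w + 2), so V'(2) = 240.
Gradient descent moves in the -V' direction, i.e. w is decreasing.
The nearest critical point in that direction is w = 1, where V'' = 180 > 0 (a local minimum). The iterate converges there.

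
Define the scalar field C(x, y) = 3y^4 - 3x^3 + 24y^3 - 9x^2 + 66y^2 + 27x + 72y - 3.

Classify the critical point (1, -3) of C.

saddle point

The mixed partial ∂²C/∂x∂y is 0, so the Hessian at any point is diag(C_xx, C_yy) = diag(-18(x + 1), 12(3y^2 + 12y + 11)).
At (1, -3): H = diag(-36, 24).
The eigenvalues have opposite signs, so H is indefinite: a saddle point.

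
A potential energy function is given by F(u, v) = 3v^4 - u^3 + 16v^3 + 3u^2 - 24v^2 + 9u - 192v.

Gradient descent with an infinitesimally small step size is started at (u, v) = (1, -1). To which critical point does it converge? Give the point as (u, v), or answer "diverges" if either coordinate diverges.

(-1, 2)

F is separable, so gradient descent decouples: u follows -∂F/∂u, v follows -∂F/∂v.
∂F/∂u = -3(u - 3)(u + 1); at u=1 this is 12, so u decreases.
∂F/∂v = 12(v - 2)(v + 2)(v + 4); at v=-1 this is -108, so v increases.
u converges to its nearest critical value -1 (a local min of the u-part); v converges to 2. The iterate converges to (-1, 2).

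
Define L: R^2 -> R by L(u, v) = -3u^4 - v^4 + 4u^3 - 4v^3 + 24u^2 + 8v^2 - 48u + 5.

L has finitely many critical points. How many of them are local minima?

1

L separates as a function of u plus a function of v, so ∇L=0 decouples.
∂L/∂u = -12(u - 2)(u - 1)(u + 2) = 0 at u ∈ {-2, 1, 2}; ∂L/∂v = -4v(v - 1)(v + 4) = 0 at v ∈ {-4, 0, 1}.
The Hessian is diagonal: diag(L_uu, L_vv). Second derivatives: L_uu(-2)=-144, L_uu(1)=36, L_uu(2)=-48; L_vv(-4)=-80, L_vv(0)=16, L_vv(1)=-20.
Local minima occur where both diagonal entries positive: (1, 0). Count: 1.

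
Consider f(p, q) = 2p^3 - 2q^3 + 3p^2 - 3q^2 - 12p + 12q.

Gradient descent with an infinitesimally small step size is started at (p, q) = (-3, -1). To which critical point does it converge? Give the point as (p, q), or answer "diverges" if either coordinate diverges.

f is separable, so gradient descent decouples: p follows -∂f/∂p, q follows -∂f/∂q.
∂f/∂p = 6(p - 1)(p + 2); at p=-3 this is 24, so p decreases.
∂f/∂q = -6(q - 1)(q + 2); at q=-1 this is 12, so q decreases.
The p-coordinate has no critical point in that direction and runs off to infinity.

diverges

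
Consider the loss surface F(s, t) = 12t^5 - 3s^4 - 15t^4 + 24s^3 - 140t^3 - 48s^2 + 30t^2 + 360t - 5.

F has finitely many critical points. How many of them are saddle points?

6

F separates as a function of s plus a function of t, so ∇F=0 decouples.
∂F/∂s = -12s(s - 4)(s - 2) = 0 at s ∈ {0, 2, 4}; ∂F/∂t = 60(t - 3)(t - 1)(t + 1)(t + 2) = 0 at t ∈ {-2, -1, 1, 3}.
The Hessian is diagonal: diag(F_ss, F_tt). Second derivatives: F_ss(0)=-96, F_ss(2)=48, F_ss(4)=-96; F_tt(-2)=-900, F_tt(-1)=480, F_tt(1)=-720, F_tt(3)=2400.
Saddle points occur where the two diagonal entries have opposite signs: (0, -1), (0, 3), (2, -2), (2, 1), (4, -1), (4, 3). Count: 6.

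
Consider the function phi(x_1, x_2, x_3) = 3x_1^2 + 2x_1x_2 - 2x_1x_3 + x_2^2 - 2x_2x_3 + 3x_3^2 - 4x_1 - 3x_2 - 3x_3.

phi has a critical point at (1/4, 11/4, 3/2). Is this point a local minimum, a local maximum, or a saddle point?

The Hessian is constant: H = [[6, 2, -2], [2, 2, -2], [-2, -2, 6]].
Leading principal minors: Δ₁ = 6, Δ₂ = 8, Δ₃ = 32.
All leading minors are positive, so H is positive definite: a local minimum.

local minimum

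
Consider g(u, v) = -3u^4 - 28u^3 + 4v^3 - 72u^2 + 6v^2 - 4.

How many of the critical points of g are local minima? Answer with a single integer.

1

g separates as a function of u plus a function of v, so ∇g=0 decouples.
∂g/∂u = -12u(u + 3)(u + 4) = 0 at u ∈ {-4, -3, 0}; ∂g/∂v = 12v(v + 1) = 0 at v ∈ {-1, 0}.
The Hessian is diagonal: diag(g_uu, g_vv). Second derivatives: g_uu(-4)=-48, g_uu(-3)=36, g_uu(0)=-144; g_vv(-1)=-12, g_vv(0)=12.
Local minima occur where both diagonal entries positive: (-3, 0). Count: 1.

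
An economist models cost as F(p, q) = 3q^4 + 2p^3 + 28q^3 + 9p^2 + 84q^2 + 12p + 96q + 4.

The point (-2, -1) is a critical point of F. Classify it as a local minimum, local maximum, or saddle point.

The mixed partial ∂²F/∂p∂q is 0, so the Hessian at any point is diag(F_pp, F_qq) = diag(6(2p + 3), 12(3q^2 + 14q + 14)).
At (-2, -1): H = diag(-6, 36).
The eigenvalues have opposite signs, so H is indefinite: a saddle point.

saddle point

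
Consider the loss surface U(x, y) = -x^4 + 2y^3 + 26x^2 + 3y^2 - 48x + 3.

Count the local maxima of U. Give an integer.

2

U separates as a function of x plus a function of y, so ∇U=0 decouples.
∂U/∂x = -4(x - 3)(x - 1)(x + 4) = 0 at x ∈ {-4, 1, 3}; ∂U/∂y = 6y(y + 1) = 0 at y ∈ {-1, 0}.
The Hessian is diagonal: diag(U_xx, U_yy). Second derivatives: U_xx(-4)=-140, U_xx(1)=40, U_xx(3)=-56; U_yy(-1)=-6, U_yy(0)=6.
Local maxima occur where both diagonal entries negative: (-4, -1), (3, -1). Count: 2.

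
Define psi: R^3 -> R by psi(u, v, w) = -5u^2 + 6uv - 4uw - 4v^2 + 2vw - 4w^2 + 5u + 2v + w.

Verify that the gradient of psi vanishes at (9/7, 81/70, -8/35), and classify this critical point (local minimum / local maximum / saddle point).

∇psi = (-10u + 6v - 4w + 5, 6u - 8v + 2w + 2, -4u + 2v - 8w + 1); substituting (9/7, 81/70, -8/35) gives ∇psi = (0, 0, 0), so (9/7, 81/70, -8/35) is indeed a critical point.
The Hessian is constant: H = [[-10, 6, -4], [6, -8, 2], [-4, 2, -8]].
Leading principal minors: Δ₁ = -10, Δ₂ = 44, Δ₃ = -280.
The minors alternate sign starting negative (−, +, −), so H is negative definite: a local maximum.

local maximum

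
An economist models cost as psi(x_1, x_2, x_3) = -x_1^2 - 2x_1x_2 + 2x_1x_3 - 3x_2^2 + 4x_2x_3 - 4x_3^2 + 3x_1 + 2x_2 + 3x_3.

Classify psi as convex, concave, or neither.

psi is quadratic, so its Hessian is the constant matrix H = [[-2, -2, 2], [-2, -6, 4], [2, 4, -8]].
Leading principal minors: -2, 8, -40.
Signs alternate −, +, − ⇒ H ≺ 0 ⇒ concave.

concave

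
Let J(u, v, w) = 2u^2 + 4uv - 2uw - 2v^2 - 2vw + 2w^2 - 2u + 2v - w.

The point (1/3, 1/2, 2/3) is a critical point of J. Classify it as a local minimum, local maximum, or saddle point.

The Hessian is constant: H = [[4, 4, -2], [4, -4, -2], [-2, -2, 4]].
Leading principal minors: Δ₁ = 4, Δ₂ = -32, Δ₃ = -96.
The minors fit neither the all-positive nor the alternating-sign pattern, so H is indefinite: a saddle point.

saddle point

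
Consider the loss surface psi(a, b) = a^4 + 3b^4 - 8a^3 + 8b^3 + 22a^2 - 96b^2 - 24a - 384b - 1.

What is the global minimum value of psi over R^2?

psi(a,b) separates as P(a) + Q(b) − 1, so its minimum is min P + min Q − 1.
P'(a) = 4(a - 3)(a - 2)(a - 1) vanishes at a ∈ {1, 2, 3}; Q'(b) = 12(b - 4)(b + 2)(b + 4) vanishes at b ∈ {-4, -2, 4}.
Local minima of P (where P''>0): P(1)=-9, P(3)=-9. Local minima of Q: Q(-4)=256, Q(4)=-1792.
So the global minimum of psi is P(1) + Q(4) − 1 = -9 − 1792 − 1 = -1802, attained at (1, 4).

-1802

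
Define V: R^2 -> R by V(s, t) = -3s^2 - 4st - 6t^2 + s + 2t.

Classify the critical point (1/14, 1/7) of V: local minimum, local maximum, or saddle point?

local maximum

The Hessian of V is constant: H = [[-6, -4], [-4, -12]].
det(H) = (-6)·(-12) − (-4)² = 56.
det(H) > 0 and tr(H) = -18 < 0, so H is negative definite and the point is a local maximum.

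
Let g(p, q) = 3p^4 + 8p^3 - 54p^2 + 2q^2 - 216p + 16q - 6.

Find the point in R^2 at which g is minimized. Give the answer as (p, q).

g(p,q) separates as A(p) + B(q) − 6, so its minimum is min A + min B − 6.
A'(p) = 12(p - 3)(p + 2)(p + 3) vanishes at p ∈ {-3, -2, 3}; B'(q) = 4q + 16 vanishes at q ∈ {-4}.
Local minima of A (where A''>0): A(-3)=189, A(3)=-675. Local minima of B: B(-4)=-32.
So the global minimum of g is A(3) + B(-4) − 6 = -675 − 32 − 6 = -713, attained at (3, -4).

(3, -4)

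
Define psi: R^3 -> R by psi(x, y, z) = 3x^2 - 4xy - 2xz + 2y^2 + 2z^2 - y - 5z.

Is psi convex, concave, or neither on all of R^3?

psi is quadratic, so its Hessian is the constant matrix H = [[6, -4, -2], [-4, 4, 0], [-2, 0, 4]].
Leading principal minors: 6, 8, 16.
All positive ⇒ H ≻ 0 ⇒ convex.

convex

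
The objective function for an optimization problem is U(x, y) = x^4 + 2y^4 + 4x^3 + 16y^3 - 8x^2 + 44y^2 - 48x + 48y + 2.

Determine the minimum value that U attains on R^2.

U(x,y) separates as P(x) + Q(y) + 2, so its minimum is min P + min Q + 2.
P'(x) = 4(x - 2)(x + 2)(x + 3) vanishes at x ∈ {-3, -2, 2}; Q'(y) = 8(y + 1)(y + 2)(y + 3) vanishes at y ∈ {-3, -2, -1}.
Local minima of P (where P''>0): P(-3)=45, P(2)=-80. Local minima of Q: Q(-3)=-18, Q(-1)=-18.
So the global minimum of U is P(2) + Q(-3) + 2 = -80 − 18 + 2 = -96, attained at (2, -3).

-96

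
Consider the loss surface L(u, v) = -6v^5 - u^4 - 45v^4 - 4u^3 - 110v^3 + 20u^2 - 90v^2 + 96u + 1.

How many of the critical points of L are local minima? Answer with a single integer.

L separates as a function of u plus a function of v, so ∇L=0 decouples.
∂L/∂u = -4(u - 3)(u + 2)(u + 4) = 0 at u ∈ {-4, -2, 3}; ∂L/∂v = -30v(v + 1)(v + 2)(v + 3) = 0 at v ∈ {-3, -2, -1, 0}.
The Hessian is diagonal: diag(L_uu, L_vv). Second derivatives: L_uu(-4)=-56, L_uu(-2)=40, L_uu(3)=-140; L_vv(-3)=180, L_vv(-2)=-60, L_vv(-1)=60, L_vv(0)=-180.
Local minima occur where both diagonal entries positive: (-2, -3), (-2, -1). Count: 2.

2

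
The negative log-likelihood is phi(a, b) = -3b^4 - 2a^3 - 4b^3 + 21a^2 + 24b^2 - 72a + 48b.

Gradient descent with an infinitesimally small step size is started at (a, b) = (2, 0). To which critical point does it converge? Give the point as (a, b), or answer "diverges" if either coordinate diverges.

phi is separable, so gradient descent decouples: a follows -∂phi/∂a, b follows -∂phi/∂b.
∂phi/∂a = -6(a - 4)(a - 3); at a=2 this is -12, so a increases.
∂phi/∂b = -12(b - 2)(b + 1)(b + 2); at b=0 this is 48, so b decreases.
a converges to its nearest critical value 3 (a local min of the a-part); b converges to -1. The iterate converges to (3, -1).

(3, -1)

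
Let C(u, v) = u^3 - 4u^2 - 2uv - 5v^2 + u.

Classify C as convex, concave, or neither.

The term u^3 is cubic, so the Hessian is not constant.
∂²C/∂u² = 6u - 8, which takes both signs as u varies (negative for sufficiently negative u). A diagonal entry of the Hessian changing sign means the Hessian is neither positive- nor negative-semidefinite on all of R^2.

neither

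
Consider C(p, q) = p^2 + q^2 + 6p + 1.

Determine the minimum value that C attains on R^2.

C(p,q) separates as A(p) + B(q) + 1, so its minimum is min A + min B + 1.
A'(p) = 2p + 6 vanishes at p ∈ {-3}; B'(q) = 2q vanishes at q ∈ {0}.
Local minima of A (where A''>0): A(-3)=-9. Local minima of B: B(0)=0.
So the global minimum of C is A(-3) + B(0) + 1 = -9 + 0 + 1 = -8, attained at (-3, 0).

-8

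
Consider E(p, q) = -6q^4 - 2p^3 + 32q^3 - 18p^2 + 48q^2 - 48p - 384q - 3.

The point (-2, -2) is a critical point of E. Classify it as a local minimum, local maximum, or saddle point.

local maximum

The mixed partial ∂²E/∂p∂q is 0, so the Hessian at any point is diag(E_pp, E_qq) = diag(-12(p + 3), 24(-3q^2 + 8q + 4)).
At (-2, -2): H = diag(-12, -576).
Both eigenvalues are negative, so H is negative definite: a local maximum.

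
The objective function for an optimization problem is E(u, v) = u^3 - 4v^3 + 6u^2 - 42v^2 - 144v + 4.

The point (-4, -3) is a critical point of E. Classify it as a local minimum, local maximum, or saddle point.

local maximum

The mixed partial ∂²E/∂u∂v is 0, so the Hessian at any point is diag(E_uu, E_vv) = diag(6(u + 2), -12(2v + 7)).
At (-4, -3): H = diag(-12, -12).
Both eigenvalues are negative, so H is negative definite: a local maximum.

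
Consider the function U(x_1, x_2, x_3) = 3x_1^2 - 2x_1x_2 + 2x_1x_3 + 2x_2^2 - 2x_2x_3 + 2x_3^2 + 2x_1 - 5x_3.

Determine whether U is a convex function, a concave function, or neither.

U is quadratic, so its Hessian is the constant matrix H = [[6, -2, 2], [-2, 4, -2], [2, -2, 4]].
Leading principal minors: 6, 20, 56.
All positive ⇒ H ≻ 0 ⇒ convex.

convex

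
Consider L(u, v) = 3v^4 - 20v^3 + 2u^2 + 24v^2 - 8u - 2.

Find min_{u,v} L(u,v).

-138

L(u,v) separates as P(u) + Q(v) − 2, so its minimum is min P + min Q − 2.
P'(u) = 4u - 8 vanishes at u ∈ {2}; Q'(v) = 12v(v - 4)(v - 1) vanishes at v ∈ {0, 1, 4}.
Local minima of P (where P''>0): P(2)=-8. Local minima of Q: Q(0)=0, Q(4)=-128.
So the global minimum of L is P(2) + Q(4) − 2 = -8 − 128 − 2 = -138, attained at (2, 4).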